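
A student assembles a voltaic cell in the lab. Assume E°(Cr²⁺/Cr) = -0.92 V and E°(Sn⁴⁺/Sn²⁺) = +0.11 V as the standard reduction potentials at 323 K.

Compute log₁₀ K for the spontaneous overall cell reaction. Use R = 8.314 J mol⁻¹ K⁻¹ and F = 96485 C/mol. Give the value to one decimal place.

Cathode: Sn⁴⁺/Sn²⁺; anode: Cr²⁺/Cr. E°cell = (+0.11) − (-0.92) = +1.03 V, with n = 2.
ΔG° = −nFE° = −RT ln K, so ln K = nFE°/(RT) = (2)(96485)(+1.03) / ((8.314)(323)) = 74.014.
log₁₀ K = 74.014 / ln 10 = 32.1.

32.1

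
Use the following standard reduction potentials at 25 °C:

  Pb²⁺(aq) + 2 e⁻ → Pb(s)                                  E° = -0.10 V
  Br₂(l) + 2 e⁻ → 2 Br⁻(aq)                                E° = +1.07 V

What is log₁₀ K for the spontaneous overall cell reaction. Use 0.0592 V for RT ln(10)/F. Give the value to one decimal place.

Cathode: Br₂/Br⁻; anode: Pb²⁺/Pb. E°cell = +1.17 V, n = 2.
log K = nE°cell / 0.0592 = (2)(+1.17) / 0.0592 = 39.5.

39.5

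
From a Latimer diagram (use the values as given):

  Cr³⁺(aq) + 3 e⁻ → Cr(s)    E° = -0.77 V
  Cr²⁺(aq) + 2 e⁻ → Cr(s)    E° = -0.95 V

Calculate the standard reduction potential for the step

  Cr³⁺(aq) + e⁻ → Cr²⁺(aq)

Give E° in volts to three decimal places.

-0.410 V

Sequential free energies add, so n₃E°₃ = n₁E°₁ + n₂E°₂.
With n₃ = 3, and the known step contributing 2×(-0.95) V, the unknown satisfies 1·E° = 3×(-0.77) − 2×(-0.95) = -0.410.
E° = -0.410 / 1 = -0.410 V.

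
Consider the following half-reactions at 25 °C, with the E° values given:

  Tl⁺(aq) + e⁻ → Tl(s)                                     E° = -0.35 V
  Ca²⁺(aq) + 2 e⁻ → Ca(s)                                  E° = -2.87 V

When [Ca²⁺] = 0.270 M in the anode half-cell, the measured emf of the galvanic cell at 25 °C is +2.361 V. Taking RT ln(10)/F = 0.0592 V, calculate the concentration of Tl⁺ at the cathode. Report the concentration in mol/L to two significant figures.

Tl⁺/Tl is the cathode, Ca²⁺/Ca the anode: E°cell = +2.52 V, n = 2.
Overall reaction: 2 Tl⁺(aq) + Ca(s) → 2 Tl(s) + Ca²⁺(aq); Q = [Ca²⁺]^1/[Tl⁺]^2.
From E = E° − (0.0592/n) log Q: log Q = (E° − E)·n/0.0592 = (+2.52 − (+2.361))·2/0.0592 = 5.3716.
So 2·log[Tl⁺] = 1·log(0.27) − log Q = -0.5686 − (5.3716) = -5.9402; log[Tl⁺] = -5.9402 / 2 = -2.9701; [Tl⁺] = 10^(-2.9701) ≈ 0.0011 M.

0.0011 M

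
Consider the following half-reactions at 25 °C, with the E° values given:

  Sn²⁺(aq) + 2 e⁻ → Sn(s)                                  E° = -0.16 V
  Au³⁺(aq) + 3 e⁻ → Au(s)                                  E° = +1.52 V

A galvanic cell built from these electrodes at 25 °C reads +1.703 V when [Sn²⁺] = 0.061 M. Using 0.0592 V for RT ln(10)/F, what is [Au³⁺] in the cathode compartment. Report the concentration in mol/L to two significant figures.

Au³⁺/Au is the cathode, Sn²⁺/Sn the anode: E°cell = +1.68 V, n = 6.
Overall reaction: 2 Au³⁺(aq) + 3 Sn(s) → 2 Au(s) + 3 Sn²⁺(aq); Q = [Sn²⁺]^3/[Au³⁺]^2.
From E = E° − (0.0592/n) log Q: log Q = (E° − E)·n/0.0592 = (+1.68 − (+1.703))·6/0.0592 = -2.3311.
So 2·log[Au³⁺] = 3·log(0.061) − log Q = -3.6440 − (-2.3311) = -1.3129; log[Au³⁺] = -1.3129 / 2 = -0.6564; [Au³⁺] = 10^(-0.6564) ≈ 0.22 M.

0.22 M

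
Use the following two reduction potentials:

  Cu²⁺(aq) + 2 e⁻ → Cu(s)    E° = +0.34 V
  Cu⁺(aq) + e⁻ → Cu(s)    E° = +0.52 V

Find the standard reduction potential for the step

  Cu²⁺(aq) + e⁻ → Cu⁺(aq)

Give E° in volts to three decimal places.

Sequential free energies add, so n₃E°₃ = n₁E°₁ + n₂E°₂.
With n₃ = 2, and the known step contributing 1×(+0.52) V, the unknown satisfies 1·E° = 2×(+0.34) − 1×(+0.52) = +0.160.
E° = +0.160 / 1 = +0.160 V.

+0.160 V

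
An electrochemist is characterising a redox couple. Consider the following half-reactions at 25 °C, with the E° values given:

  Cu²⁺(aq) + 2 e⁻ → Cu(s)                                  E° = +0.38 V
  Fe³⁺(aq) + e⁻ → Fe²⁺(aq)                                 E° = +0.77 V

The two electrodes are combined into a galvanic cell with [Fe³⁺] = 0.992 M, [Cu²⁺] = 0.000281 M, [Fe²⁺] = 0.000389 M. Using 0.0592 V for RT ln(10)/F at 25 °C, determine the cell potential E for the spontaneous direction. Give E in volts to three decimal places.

+0.697 V

Fe³⁺/Fe²⁺ is the cathode (higher E°), Cu²⁺/Cu the anode: E°cell = +0.77 − (+0.38) = +0.39 V, n = 2.
Overall: 2 Fe³⁺(aq) + Cu(s) → 2 Fe²⁺(aq) + Cu²⁺(aq)
Q = [Fe²⁺]^2·[Cu²⁺] / ([Fe³⁺]^2); log Q = -10.364.
E = E° − (0.0592/n) log Q = +0.39 − (0.0592/2)(-10.364) = +0.697 V.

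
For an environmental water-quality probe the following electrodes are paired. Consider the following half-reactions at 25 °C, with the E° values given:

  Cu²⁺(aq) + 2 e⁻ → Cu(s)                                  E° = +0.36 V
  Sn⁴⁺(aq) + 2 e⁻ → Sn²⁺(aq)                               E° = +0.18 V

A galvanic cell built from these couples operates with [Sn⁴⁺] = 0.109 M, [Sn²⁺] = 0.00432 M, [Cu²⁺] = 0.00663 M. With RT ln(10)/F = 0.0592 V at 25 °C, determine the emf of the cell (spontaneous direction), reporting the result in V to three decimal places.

+0.074 V

Cu²⁺/Cu is the cathode (higher E°), Sn⁴⁺/Sn²⁺ the anode: E°cell = +0.36 − (+0.18) = +0.18 V, n = 2.
Overall: Cu²⁺(aq) + Sn²⁺(aq) → Cu(s) + Sn⁴⁺(aq)
Q = [Sn⁴⁺] / ([Cu²⁺]·[Sn²⁺]); log Q = 3.580.
E = E° − (0.0592/n) log Q = +0.18 − (0.0592/2)(3.580) = +0.074 V.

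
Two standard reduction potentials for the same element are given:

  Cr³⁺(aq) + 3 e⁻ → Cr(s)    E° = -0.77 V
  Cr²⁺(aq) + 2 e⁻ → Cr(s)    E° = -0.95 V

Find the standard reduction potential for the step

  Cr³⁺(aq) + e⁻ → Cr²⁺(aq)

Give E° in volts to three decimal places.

-0.410 V

Sequential free energies add, so n₃E°₃ = n₁E°₁ + n₂E°₂.
With n₃ = 3, and the known step contributing 2×(-0.95) V, the unknown satisfies 1·E° = 3×(-0.77) − 2×(-0.95) = -0.410.
E° = -0.410 / 1 = -0.410 V.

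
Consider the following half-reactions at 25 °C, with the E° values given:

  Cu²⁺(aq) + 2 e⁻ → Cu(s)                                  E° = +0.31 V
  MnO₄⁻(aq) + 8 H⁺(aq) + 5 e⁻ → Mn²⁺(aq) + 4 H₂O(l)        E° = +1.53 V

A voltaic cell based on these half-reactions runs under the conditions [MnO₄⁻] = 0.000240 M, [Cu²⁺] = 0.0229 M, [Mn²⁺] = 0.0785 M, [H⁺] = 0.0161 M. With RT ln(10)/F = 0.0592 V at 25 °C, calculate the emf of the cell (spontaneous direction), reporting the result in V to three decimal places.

MnO₄⁻/Mn²⁺ is the cathode (higher E°), Cu²⁺/Cu the anode: E°cell = +1.53 − (+0.31) = +1.22 V, n = 10.
Overall: 2 MnO₄⁻(aq) + 16 H⁺(aq) + 5 Cu(s) → 2 Mn²⁺(aq) + 8 H₂O(l) + 5 Cu²⁺(aq)
Q = [Mn²⁺]^2·[Cu²⁺]^5 / ([MnO₄⁻]^2·[H⁺]^16); log Q = 25.519.
E = E° − (0.0592/n) log Q = +1.22 − (0.0592/10)(25.519) = +1.069 V.

+1.069 V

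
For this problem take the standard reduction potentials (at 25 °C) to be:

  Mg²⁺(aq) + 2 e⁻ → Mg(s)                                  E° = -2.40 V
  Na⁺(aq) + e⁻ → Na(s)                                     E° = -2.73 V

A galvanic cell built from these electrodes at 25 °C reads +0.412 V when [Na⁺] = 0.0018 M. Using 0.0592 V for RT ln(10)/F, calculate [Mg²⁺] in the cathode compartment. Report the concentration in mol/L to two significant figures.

0.0019 M

Mg²⁺/Mg is the cathode, Na⁺/Na the anode: E°cell = +0.33 V, n = 2.
Overall reaction: Mg²⁺(aq) + 2 Na(s) → Mg(s) + 2 Na⁺(aq); Q = [Na⁺]^2/[Mg²⁺]^1.
From E = E° − (0.0592/n) log Q: log Q = (E° − E)·n/0.0592 = (+0.33 − (+0.412))·2/0.0592 = -2.7703.
So 1·log[Mg²⁺] = 2·log(0.0018) − log Q = -5.4895 − (-2.7703) = -2.7192; [Mg²⁺] = 10^(-2.7192) ≈ 0.0019 M.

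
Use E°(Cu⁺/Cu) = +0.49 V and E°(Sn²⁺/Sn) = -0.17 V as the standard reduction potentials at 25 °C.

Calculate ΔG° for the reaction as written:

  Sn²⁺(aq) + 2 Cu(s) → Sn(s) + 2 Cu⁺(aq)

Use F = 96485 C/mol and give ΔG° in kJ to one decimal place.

+127.4 kJ

As written, Sn²⁺/Sn is reduced (cathode) and Cu⁺/Cu is oxidised (anode), so E°cell = (-0.17) − (+0.49) = -0.66 V.
Balancing electrons gives n = 2.
ΔG° = −nFE° = −(2)(96485)(-0.66) = 127,360 J = +127.4 kJ.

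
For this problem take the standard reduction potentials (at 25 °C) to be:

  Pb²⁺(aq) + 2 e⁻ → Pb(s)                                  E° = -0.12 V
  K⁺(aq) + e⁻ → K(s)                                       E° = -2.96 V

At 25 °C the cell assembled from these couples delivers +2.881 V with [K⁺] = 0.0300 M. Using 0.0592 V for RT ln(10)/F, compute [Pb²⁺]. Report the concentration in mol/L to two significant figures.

Pb²⁺/Pb is the cathode, K⁺/K the anode: E°cell = +2.84 V, n = 2.
Overall reaction: Pb²⁺(aq) + 2 K(s) → Pb(s) + 2 K⁺(aq); Q = [K⁺]^2/[Pb²⁺]^1.
From E = E° − (0.0592/n) log Q: log Q = (E° − E)·n/0.0592 = (+2.84 − (+2.881))·2/0.0592 = -1.3851.
So 1·log[Pb²⁺] = 2·log(0.03) − log Q = -3.0458 − (-1.3851) = -1.6607; [Pb²⁺] = 10^(-1.6607) ≈ 0.022 M.

0.022 M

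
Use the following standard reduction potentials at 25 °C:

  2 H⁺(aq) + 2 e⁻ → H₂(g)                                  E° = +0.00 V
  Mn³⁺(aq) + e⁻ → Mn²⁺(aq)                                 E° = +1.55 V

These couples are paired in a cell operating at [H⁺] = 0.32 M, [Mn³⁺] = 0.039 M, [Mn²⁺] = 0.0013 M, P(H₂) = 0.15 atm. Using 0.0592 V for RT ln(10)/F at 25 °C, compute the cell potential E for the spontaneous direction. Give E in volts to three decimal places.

Mn³⁺/Mn²⁺ is the cathode (higher E°), H⁺/H₂ the anode: E°cell = +1.55 − (+0.00) = +1.55 V, n = 2.
Overall: 2 Mn³⁺(aq) + H₂(g) → 2 Mn²⁺(aq) + 2 H⁺(aq)
Q = [Mn²⁺]^2·[H⁺]^2 / ([Mn³⁺]^2·P(H₂)); log Q = -3.120.
E = E° − (0.0592/n) log Q = +1.55 − (0.0592/2)(-3.120) = +1.642 V.

+1.642 V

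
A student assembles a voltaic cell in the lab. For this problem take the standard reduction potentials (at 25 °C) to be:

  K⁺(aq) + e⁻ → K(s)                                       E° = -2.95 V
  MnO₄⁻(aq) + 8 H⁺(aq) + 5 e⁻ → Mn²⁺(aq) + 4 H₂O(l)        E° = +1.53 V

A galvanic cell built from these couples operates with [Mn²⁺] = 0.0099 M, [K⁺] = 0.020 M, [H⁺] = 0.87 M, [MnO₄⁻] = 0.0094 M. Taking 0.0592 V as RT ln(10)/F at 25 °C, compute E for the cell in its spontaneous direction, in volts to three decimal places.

MnO₄⁻/Mn²⁺ is the cathode (higher E°), K⁺/K the anode: E°cell = +1.53 − (-2.95) = +4.48 V, n = 5.
Overall: MnO₄⁻(aq) + 8 H⁺(aq) + 5 K(s) → Mn²⁺(aq) + 4 H₂O(l) + 5 K⁺(aq)
Q = [Mn²⁺]·[K⁺]^5 / ([MnO₄⁻]·[H⁺]^8); log Q = -7.988.
E = E° − (0.0592/n) log Q = +4.48 − (0.0592/5)(-7.988) = +4.575 V.

+4.575 V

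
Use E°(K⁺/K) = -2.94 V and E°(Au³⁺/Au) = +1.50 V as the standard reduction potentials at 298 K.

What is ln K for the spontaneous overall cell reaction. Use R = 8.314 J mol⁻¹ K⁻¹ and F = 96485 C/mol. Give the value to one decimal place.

Cathode: Au³⁺/Au; anode: K⁺/K. E°cell = (+1.50) − (-2.94) = +4.44 V, with n = 3.
ΔG° = −nFE° = −RT ln K, so ln K = nFE°/(RT) = (3)(96485)(+4.44) / ((8.314)(298)) = 518.726.

518.7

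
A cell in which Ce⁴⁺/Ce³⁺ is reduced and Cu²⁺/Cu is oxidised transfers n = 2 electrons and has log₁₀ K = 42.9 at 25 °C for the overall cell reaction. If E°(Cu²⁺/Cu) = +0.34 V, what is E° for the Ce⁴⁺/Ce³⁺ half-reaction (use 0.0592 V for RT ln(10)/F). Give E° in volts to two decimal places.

E°cell = (0.0592/n)·log K = (0.0592/2)(42.9) = +1.270 V.
Since Ce⁴⁺/Ce³⁺ is the cathode and Cu²⁺/Cu the anode, E°cell = E°(Ce⁴⁺/Ce³⁺) − E°(Cu²⁺/Cu).
So E°(Ce⁴⁺/Ce³⁺) = E°cell + E°(Cu²⁺/Cu) = +1.270 + (+0.34) = +1.61 V.

+1.61 V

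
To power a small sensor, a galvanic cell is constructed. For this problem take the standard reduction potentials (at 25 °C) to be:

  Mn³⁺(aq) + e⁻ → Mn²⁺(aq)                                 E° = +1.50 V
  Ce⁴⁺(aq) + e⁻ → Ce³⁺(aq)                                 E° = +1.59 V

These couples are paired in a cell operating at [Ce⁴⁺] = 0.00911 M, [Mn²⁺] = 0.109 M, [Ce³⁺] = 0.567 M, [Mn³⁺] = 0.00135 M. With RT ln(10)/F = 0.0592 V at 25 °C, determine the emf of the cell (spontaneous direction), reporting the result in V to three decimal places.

Ce⁴⁺/Ce³⁺ is the cathode (higher E°), Mn³⁺/Mn²⁺ the anode: E°cell = +1.59 − (+1.50) = +0.09 V, n = 1.
Overall: Ce⁴⁺(aq) + Mn²⁺(aq) → Ce³⁺(aq) + Mn³⁺(aq)
Q = [Ce³⁺]·[Mn³⁺] / ([Ce⁴⁺]·[Mn²⁺]); log Q = -0.113.
E = E° − (0.0592/n) log Q = +0.09 − (0.0592/1)(-0.113) = +0.097 V.

+0.097 V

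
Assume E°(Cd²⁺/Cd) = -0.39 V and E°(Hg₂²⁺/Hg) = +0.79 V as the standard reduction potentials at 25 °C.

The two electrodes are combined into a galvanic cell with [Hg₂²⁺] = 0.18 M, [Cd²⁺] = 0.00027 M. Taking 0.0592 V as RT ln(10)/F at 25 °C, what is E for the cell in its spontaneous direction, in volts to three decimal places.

+1.264 V

Hg₂²⁺/Hg is the cathode (higher E°), Cd²⁺/Cd the anode: E°cell = +0.79 − (-0.39) = +1.18 V, n = 2.
Overall: Hg₂²⁺(aq) + Cd(s) → 2 Hg(l) + Cd²⁺(aq)
Q = [Cd²⁺] / ([Hg₂²⁺]); log Q = -2.824.
E = E° − (0.0592/n) log Q = +1.18 − (0.0592/2)(-2.824) = +1.264 V.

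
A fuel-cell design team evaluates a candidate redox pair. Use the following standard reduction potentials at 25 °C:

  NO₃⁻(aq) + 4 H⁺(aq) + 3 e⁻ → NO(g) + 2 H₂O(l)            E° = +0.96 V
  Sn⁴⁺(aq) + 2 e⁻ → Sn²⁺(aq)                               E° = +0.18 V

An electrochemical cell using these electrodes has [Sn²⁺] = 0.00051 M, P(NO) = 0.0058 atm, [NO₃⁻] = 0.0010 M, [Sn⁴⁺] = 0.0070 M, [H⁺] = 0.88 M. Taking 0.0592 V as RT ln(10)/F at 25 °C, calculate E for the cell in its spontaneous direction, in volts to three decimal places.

NO₃⁻/NO is the cathode (higher E°), Sn⁴⁺/Sn²⁺ the anode: E°cell = +0.96 − (+0.18) = +0.78 V, n = 6.
Overall: 2 NO₃⁻(aq) + 8 H⁺(aq) + 3 Sn²⁺(aq) → 2 NO(g) + 4 H₂O(l) + 3 Sn⁴⁺(aq)
Q = P(NO)^2·[Sn⁴⁺]^3 / ([NO₃⁻]^2·[H⁺]^8·[Sn²⁺]^3); log Q = 5.384.
E = E° − (0.0592/n) log Q = +0.78 − (0.0592/6)(5.384) = +0.727 V.

+0.727 V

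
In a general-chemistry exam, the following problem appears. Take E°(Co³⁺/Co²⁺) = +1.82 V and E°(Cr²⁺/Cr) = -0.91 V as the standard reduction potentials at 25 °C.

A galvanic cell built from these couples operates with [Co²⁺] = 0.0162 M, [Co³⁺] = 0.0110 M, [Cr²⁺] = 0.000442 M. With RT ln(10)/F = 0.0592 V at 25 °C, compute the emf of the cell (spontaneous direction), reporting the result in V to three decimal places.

Co³⁺/Co²⁺ is the cathode (higher E°), Cr²⁺/Cr the anode: E°cell = +1.82 − (-0.91) = +2.73 V, n = 2.
Overall: 2 Co³⁺(aq) + Cr(s) → 2 Co²⁺(aq) + Cr²⁺(aq)
Q = [Co²⁺]^2·[Cr²⁺] / ([Co³⁺]^2); log Q = -3.018.
E = E° − (0.0592/n) log Q = +2.73 − (0.0592/2)(-3.018) = +2.819 V.

+2.819 V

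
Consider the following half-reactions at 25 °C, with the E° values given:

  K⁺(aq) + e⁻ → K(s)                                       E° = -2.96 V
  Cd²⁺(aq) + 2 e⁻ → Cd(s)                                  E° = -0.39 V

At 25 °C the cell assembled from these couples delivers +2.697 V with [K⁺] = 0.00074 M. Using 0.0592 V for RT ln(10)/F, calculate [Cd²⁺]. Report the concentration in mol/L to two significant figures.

0.011 M

Cd²⁺/Cd is the cathode, K⁺/K the anode: E°cell = +2.57 V, n = 2.
Overall reaction: Cd²⁺(aq) + 2 K(s) → Cd(s) + 2 K⁺(aq); Q = [K⁺]^2/[Cd²⁺]^1.
From E = E° − (0.0592/n) log Q: log Q = (E° − E)·n/0.0592 = (+2.57 − (+2.697))·2/0.0592 = -4.2905.
So 1·log[Cd²⁺] = 2·log(0.00074) − log Q = -6.2615 − (-4.2905) = -1.9710; [Cd²⁺] = 10^(-1.9710) ≈ 0.011 M.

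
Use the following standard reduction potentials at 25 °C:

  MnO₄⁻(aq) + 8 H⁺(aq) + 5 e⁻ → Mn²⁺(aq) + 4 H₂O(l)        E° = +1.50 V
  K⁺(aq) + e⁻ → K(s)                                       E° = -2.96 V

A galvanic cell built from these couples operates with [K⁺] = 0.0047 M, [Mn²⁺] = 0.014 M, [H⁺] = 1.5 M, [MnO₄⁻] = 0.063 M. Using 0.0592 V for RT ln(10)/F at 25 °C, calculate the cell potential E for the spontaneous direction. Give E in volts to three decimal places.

+4.622 V

MnO₄⁻/Mn²⁺ is the cathode (higher E°), K⁺/K the anode: E°cell = +1.50 − (-2.96) = +4.46 V, n = 5.
Overall: MnO₄⁻(aq) + 8 H⁺(aq) + 5 K(s) → Mn²⁺(aq) + 4 H₂O(l) + 5 K⁺(aq)
Q = [Mn²⁺]·[K⁺]^5 / ([MnO₄⁻]·[H⁺]^8); log Q = -13.701.
E = E° − (0.0592/n) log Q = +4.46 − (0.0592/5)(-13.701) = +4.622 V.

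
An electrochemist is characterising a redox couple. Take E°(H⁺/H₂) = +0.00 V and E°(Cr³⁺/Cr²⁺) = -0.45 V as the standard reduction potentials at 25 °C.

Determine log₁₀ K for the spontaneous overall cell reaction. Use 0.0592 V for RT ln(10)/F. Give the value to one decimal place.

15.2

Cathode: H⁺/H₂; anode: Cr³⁺/Cr²⁺. E°cell = +0.45 V, n = 2.
log K = nE°cell / 0.0592 = (2)(+0.45) / 0.0592 = 15.2.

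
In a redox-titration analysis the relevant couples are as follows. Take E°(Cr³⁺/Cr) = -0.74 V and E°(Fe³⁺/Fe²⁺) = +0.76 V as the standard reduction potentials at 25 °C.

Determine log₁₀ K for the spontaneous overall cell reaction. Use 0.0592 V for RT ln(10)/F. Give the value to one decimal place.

Cathode: Fe³⁺/Fe²⁺; anode: Cr³⁺/Cr. E°cell = +1.50 V, n = 3.
log K = nE°cell / 0.0592 = (3)(+1.50) / 0.0592 = 76.0.

76.0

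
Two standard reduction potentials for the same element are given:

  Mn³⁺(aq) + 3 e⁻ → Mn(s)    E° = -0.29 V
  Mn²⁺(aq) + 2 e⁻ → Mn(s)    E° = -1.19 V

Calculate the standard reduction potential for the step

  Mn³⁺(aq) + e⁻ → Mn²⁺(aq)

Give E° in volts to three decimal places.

Sequential free energies add, so n₃E°₃ = n₁E°₁ + n₂E°₂.
With n₃ = 3, and the known step contributing 2×(-1.19) V, the unknown satisfies 1·E° = 3×(-0.29) − 2×(-1.19) = +1.510.
E° = +1.510 / 1 = +1.510 V.

+1.510 V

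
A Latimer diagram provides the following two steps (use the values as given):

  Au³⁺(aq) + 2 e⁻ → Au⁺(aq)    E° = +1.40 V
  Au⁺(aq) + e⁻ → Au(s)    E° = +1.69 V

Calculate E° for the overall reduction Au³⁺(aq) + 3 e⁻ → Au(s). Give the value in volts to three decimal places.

+1.497 V

Adding the free-energy changes (−nFE°) of the two steps gives −n₃FE°₃ = −n₁FE°₁ − n₂FE°₂.
E°₃ = (2×+1.40 + 1×+1.69) / 3 = (+4.490) / 3 = +1.497 V.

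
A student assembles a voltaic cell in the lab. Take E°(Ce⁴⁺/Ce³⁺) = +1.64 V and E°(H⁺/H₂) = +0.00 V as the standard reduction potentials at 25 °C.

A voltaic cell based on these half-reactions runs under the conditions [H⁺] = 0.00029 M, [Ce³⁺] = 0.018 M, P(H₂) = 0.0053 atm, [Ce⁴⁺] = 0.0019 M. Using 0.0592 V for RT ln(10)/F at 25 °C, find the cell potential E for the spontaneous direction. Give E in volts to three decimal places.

Ce⁴⁺/Ce³⁺ is the cathode (higher E°), H⁺/H₂ the anode: E°cell = +1.64 − (+0.00) = +1.64 V, n = 2.
Overall: 2 Ce⁴⁺(aq) + H₂(g) → 2 Ce³⁺(aq) + 2 H⁺(aq)
Q = [Ce³⁺]^2·[H⁺]^2 / ([Ce⁴⁺]^2·P(H₂)); log Q = -2.846.
E = E° − (0.0592/n) log Q = +1.64 − (0.0592/2)(-2.846) = +1.724 V.

+1.724 V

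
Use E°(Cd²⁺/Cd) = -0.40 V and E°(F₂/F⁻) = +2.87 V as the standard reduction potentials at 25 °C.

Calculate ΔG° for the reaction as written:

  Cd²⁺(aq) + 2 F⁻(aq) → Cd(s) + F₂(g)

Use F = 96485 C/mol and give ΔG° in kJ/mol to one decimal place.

As written, Cd²⁺/Cd is reduced (cathode) and F₂/F⁻ is oxidised (anode), so E°cell = (-0.40) − (+2.87) = -3.27 V.
Balancing electrons gives n = 2.
ΔG° = −nFE° = −(2)(96485)(-3.27) = 631,012 J = +631.0 kJ/mol.

+631.0 kJ/mol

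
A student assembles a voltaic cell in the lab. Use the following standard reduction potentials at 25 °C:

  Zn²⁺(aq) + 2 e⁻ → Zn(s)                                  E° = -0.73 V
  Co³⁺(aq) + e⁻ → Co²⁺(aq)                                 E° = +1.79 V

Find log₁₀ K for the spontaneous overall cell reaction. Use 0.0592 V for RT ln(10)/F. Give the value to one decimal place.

Cathode: Co³⁺/Co²⁺; anode: Zn²⁺/Zn. E°cell = +2.52 V, n = 2.
log K = nE°cell / 0.0592 = (2)(+2.52) / 0.0592 = 85.1.

85.1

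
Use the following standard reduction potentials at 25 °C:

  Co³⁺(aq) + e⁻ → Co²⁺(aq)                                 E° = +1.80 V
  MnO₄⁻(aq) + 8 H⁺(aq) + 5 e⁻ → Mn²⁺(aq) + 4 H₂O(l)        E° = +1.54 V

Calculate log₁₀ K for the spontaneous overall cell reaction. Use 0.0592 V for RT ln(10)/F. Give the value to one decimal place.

22.0

Cathode: Co³⁺/Co²⁺; anode: MnO₄⁻/Mn²⁺. E°cell = +0.26 V, n = 5.
log K = nE°cell / 0.0592 = (5)(+0.26) / 0.0592 = 22.0.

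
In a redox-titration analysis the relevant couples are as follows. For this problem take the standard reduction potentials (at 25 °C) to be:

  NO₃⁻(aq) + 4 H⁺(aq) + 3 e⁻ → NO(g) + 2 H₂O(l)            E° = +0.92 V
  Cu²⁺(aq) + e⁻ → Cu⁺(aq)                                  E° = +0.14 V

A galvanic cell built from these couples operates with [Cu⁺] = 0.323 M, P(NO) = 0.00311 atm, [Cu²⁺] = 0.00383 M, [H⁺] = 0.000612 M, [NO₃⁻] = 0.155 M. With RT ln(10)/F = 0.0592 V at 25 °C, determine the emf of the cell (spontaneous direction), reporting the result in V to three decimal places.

NO₃⁻/NO is the cathode (higher E°), Cu²⁺/Cu⁺ the anode: E°cell = +0.92 − (+0.14) = +0.78 V, n = 3.
Overall: NO₃⁻(aq) + 4 H⁺(aq) + 3 Cu⁺(aq) → NO(g) + 2 H₂O(l) + 3 Cu²⁺(aq)
Q = P(NO)·[Cu²⁺]^3 / ([NO₃⁻]·[H⁺]^4·[Cu⁺]^3); log Q = 5.377.
E = E° − (0.0592/n) log Q = +0.78 − (0.0592/3)(5.377) = +0.674 V.

+0.674 V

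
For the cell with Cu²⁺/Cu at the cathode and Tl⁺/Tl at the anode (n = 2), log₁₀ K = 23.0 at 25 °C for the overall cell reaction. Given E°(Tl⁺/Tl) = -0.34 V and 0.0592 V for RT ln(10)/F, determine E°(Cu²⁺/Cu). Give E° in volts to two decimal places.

E°cell = (0.0592/n)·log K = (0.0592/2)(23.0) = +0.681 V.
Since Cu²⁺/Cu is the cathode and Tl⁺/Tl the anode, E°cell = E°(Cu²⁺/Cu) − E°(Tl⁺/Tl).
So E°(Cu²⁺/Cu) = E°cell + E°(Tl⁺/Tl) = +0.681 + (-0.34) = +0.34 V.

+0.34 V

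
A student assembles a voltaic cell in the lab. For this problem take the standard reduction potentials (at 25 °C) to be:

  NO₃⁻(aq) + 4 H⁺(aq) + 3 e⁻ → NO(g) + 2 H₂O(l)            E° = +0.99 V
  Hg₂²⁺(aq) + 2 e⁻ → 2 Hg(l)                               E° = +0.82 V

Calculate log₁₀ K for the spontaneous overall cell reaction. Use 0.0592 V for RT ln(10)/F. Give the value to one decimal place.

17.2

Cathode: NO₃⁻/NO; anode: Hg₂²⁺/Hg. E°cell = +0.17 V, n = 6.
log K = nE°cell / 0.0592 = (6)(+0.17) / 0.0592 = 17.2.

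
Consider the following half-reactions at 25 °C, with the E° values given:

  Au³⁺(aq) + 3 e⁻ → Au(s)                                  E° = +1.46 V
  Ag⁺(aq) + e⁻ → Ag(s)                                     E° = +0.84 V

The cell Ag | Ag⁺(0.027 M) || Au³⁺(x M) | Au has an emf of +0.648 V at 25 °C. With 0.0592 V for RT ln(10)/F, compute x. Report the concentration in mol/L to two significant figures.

Au³⁺/Au is the cathode, Ag⁺/Ag the anode: E°cell = +0.62 V, n = 3.
Overall reaction: Au³⁺(aq) + 3 Ag(s) → Au(s) + 3 Ag⁺(aq); Q = [Ag⁺]^3/[Au³⁺]^1.
From E = E° − (0.0592/n) log Q: log Q = (E° − E)·n/0.0592 = (+0.62 − (+0.648))·3/0.0592 = -1.4189.
So 1·log[Au³⁺] = 3·log(0.027) − log Q = -4.7059 − (-1.4189) = -3.2870; [Au³⁺] = 10^(-3.2870) ≈ 0.00052 M.

0.00052 M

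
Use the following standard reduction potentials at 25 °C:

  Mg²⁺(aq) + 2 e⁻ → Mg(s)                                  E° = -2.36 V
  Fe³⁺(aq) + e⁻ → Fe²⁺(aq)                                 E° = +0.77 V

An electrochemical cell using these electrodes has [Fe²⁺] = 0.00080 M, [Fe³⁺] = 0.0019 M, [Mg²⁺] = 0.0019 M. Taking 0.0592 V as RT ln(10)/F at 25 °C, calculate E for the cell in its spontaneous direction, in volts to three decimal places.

Fe³⁺/Fe²⁺ is the cathode (higher E°), Mg²⁺/Mg the anode: E°cell = +0.77 − (-2.36) = +3.13 V, n = 2.
Overall: 2 Fe³⁺(aq) + Mg(s) → 2 Fe²⁺(aq) + Mg²⁺(aq)
Q = [Fe²⁺]^2·[Mg²⁺] / ([Fe³⁺]^2); log Q = -3.473.
E = E° − (0.0592/n) log Q = +3.13 − (0.0592/2)(-3.473) = +3.233 V.

+3.233 V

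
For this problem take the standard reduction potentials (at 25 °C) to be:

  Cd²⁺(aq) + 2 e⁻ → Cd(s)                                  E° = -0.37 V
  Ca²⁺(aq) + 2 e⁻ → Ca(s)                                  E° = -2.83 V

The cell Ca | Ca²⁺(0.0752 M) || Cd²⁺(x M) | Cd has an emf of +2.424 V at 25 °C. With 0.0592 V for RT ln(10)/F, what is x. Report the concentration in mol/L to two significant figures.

Cd²⁺/Cd is the cathode, Ca²⁺/Ca the anode: E°cell = +2.46 V, n = 2.
Overall reaction: Cd²⁺(aq) + Ca(s) → Cd(s) + Ca²⁺(aq); Q = [Ca²⁺]^1/[Cd²⁺]^1.
From E = E° − (0.0592/n) log Q: log Q = (E° − E)·n/0.0592 = (+2.46 − (+2.424))·2/0.0592 = 1.2162.
So 1·log[Cd²⁺] = 1·log(0.0752) − log Q = -1.1238 − (1.2162) = -2.3400; [Cd²⁺] = 10^(-2.3400) ≈ 0.0046 M.

0.0046 M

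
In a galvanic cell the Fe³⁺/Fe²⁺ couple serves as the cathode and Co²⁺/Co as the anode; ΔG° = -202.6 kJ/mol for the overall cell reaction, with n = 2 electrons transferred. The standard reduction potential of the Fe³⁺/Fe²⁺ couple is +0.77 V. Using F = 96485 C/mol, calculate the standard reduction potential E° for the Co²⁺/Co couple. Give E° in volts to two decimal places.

E°cell = −ΔG°/(nF) = −(-202.6×10³)/((2)(96485)) = +1.050 V.
Since Fe³⁺/Fe²⁺ is the cathode and Co²⁺/Co the anode, E°cell = E°(Fe³⁺/Fe²⁺) − E°(Co²⁺/Co).
So E°(Co²⁺/Co) = E°(Fe³⁺/Fe²⁺) − E°cell = (+0.77) − (+1.050) = -0.28 V.

-0.28 V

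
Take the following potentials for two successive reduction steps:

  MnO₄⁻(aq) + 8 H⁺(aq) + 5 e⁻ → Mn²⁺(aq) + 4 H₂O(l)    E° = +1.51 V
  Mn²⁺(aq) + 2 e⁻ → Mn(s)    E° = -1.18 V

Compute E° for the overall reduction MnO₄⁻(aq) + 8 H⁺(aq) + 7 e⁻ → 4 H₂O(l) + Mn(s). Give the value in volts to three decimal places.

+0.741 V

Adding the free-energy changes (−nFE°) of the two steps gives −n₃FE°₃ = −n₁FE°₁ − n₂FE°₂.
E°₃ = (5×+1.51 + 2×-1.18) / 7 = (+5.190) / 7 = +0.741 V.
Simply averaging or adding the two E° values would be wrong; the electron-weighted sum is required.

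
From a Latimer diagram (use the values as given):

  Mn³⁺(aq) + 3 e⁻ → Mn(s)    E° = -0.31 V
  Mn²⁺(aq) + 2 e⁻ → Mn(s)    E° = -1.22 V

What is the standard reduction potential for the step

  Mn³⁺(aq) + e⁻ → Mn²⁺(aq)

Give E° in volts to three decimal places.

+1.510 V

Sequential free energies add, so n₃E°₃ = n₁E°₁ + n₂E°₂.
With n₃ = 3, and the known step contributing 2×(-1.22) V, the unknown satisfies 1·E° = 3×(-0.31) − 2×(-1.22) = +1.510.
E° = +1.510 / 1 = +1.510 V.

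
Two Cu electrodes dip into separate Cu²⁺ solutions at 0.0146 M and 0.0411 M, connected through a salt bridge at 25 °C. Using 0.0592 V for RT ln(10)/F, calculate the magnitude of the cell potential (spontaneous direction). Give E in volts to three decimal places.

+0.013 V

For a concentration cell E°cell = 0. The 0.0411 M side is the cathode (reduction is favoured where [Cu²⁺] is higher).
With n = 2, E = −(0.0592/2) log([Cu²⁺]ₐₙ/[Cu²⁺]꜀ₐₜ) = −(0.0592/2) log(0.0146/0.0411) = −(0.0592/2)(-0.449) = +0.013 V.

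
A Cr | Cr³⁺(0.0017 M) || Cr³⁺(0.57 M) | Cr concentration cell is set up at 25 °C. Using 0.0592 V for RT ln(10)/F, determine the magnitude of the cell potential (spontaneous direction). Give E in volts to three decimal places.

+0.050 V

For a concentration cell E°cell = 0. The 0.57 M side is the cathode (reduction is favoured where [Cr³⁺] is higher).
With n = 3, E = −(0.0592/3) log([Cr³⁺]ₐₙ/[Cr³⁺]꜀ₐₜ) = −(0.0592/3) log(0.0017/0.57) = −(0.0592/3)(-2.525) = +0.050 V.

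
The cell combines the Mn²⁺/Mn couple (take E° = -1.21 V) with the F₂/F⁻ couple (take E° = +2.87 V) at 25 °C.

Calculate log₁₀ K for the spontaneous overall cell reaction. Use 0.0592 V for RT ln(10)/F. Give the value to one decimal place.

137.8

Cathode: F₂/F⁻; anode: Mn²⁺/Mn. E°cell = +4.08 V, n = 2.
log K = nE°cell / 0.0592 = (2)(+4.08) / 0.0592 = 137.8.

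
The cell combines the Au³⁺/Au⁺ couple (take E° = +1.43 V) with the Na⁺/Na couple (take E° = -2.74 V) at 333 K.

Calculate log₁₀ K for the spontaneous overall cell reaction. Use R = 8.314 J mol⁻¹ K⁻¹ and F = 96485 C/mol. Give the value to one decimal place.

Cathode: Au³⁺/Au⁺; anode: Na⁺/Na. E°cell = (+1.43) − (-2.74) = +4.17 V, with n = 2.
ΔG° = −nFE° = −RT ln K, so ln K = nFE°/(RT) = (2)(96485)(+4.17) / ((8.314)(333)) = 290.651.
log₁₀ K = 290.651 / ln 10 = 126.2.

126.2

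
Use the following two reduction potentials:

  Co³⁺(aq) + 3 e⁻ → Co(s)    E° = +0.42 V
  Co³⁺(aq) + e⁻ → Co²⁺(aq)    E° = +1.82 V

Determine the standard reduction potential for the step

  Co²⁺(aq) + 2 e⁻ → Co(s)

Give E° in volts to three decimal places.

-0.280 V

Sequential free energies add, so n₃E°₃ = n₁E°₁ + n₂E°₂.
With n₃ = 3, and the known step contributing 1×(+1.82) V, the unknown satisfies 2·E° = 3×(+0.42) − 1×(+1.82) = -0.560.
E° = -0.560 / 2 = -0.280 V.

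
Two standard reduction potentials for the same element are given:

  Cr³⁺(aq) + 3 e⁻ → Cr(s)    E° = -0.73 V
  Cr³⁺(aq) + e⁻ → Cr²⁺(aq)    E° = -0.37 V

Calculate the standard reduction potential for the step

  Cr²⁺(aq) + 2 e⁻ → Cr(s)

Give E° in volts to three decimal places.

Sequential free energies add, so n₃E°₃ = n₁E°₁ + n₂E°₂.
With n₃ = 3, and the known step contributing 1×(-0.37) V, the unknown satisfies 2·E° = 3×(-0.73) − 1×(-0.37) = -1.820.
E° = -1.820 / 2 = -0.910 V.

-0.910 V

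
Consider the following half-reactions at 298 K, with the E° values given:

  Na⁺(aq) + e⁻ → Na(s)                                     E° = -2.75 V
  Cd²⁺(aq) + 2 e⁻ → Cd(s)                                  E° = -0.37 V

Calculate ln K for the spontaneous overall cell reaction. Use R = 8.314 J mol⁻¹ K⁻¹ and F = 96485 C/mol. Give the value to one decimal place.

Cathode: Cd²⁺/Cd; anode: Na⁺/Na. E°cell = (-0.37) − (-2.75) = +2.38 V, with n = 2.
ΔG° = −nFE° = −RT ln K, so ln K = nFE°/(RT) = (2)(96485)(+2.38) / ((8.314)(298)) = 185.370.

185.4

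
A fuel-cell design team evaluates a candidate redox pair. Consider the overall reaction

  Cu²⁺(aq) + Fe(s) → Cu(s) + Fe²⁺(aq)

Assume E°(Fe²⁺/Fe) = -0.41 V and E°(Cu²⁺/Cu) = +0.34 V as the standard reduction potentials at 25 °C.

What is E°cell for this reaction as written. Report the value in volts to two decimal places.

+0.75 V

The Cu²⁺/Cu couple has the higher reduction potential, so it is the cathode; Fe²⁺/Fe is oxidised at the anode.
E°cell = E°(cathode) − E°(anode) = (+0.34) − (-0.41) = +0.75 V.
Since E°cell > 0, the reaction is spontaneous under standard conditions.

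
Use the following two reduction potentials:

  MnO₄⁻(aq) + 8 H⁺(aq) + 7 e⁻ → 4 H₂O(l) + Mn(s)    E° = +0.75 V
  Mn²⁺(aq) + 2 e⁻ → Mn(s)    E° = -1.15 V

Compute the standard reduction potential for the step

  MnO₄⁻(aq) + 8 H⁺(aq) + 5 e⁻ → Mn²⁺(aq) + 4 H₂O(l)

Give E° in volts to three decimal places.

Sequential free energies add, so n₃E°₃ = n₁E°₁ + n₂E°₂.
With n₃ = 7, and the known step contributing 2×(-1.15) V, the unknown satisfies 5·E° = 7×(+0.75) − 2×(-1.15) = +7.550.
E° = +7.550 / 5 = +1.510 V.

+1.510 V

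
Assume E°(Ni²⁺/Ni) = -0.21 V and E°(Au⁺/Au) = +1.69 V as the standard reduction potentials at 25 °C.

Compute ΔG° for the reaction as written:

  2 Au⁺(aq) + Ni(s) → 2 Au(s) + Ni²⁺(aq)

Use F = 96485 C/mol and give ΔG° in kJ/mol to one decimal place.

-366.6 kJ/mol

As written, Au⁺/Au is reduced (cathode) and Ni²⁺/Ni is oxidised (anode), so E°cell = (+1.69) − (-0.21) = +1.90 V.
Balancing electrons gives n = 2.
ΔG° = −nFE° = −(2)(96485)(+1.90) = -366,643 J = -366.6 kJ/mol.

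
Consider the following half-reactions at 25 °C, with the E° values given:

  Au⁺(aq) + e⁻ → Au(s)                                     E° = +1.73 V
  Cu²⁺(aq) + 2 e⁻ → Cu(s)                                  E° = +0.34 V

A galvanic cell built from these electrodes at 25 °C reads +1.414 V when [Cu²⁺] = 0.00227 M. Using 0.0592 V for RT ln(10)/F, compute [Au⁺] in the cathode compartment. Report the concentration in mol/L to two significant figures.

Au⁺/Au is the cathode, Cu²⁺/Cu the anode: E°cell = +1.39 V, n = 2.
Overall reaction: 2 Au⁺(aq) + Cu(s) → 2 Au(s) + Cu²⁺(aq); Q = [Cu²⁺]^1/[Au⁺]^2.
From E = E° − (0.0592/n) log Q: log Q = (E° − E)·n/0.0592 = (+1.39 − (+1.414))·2/0.0592 = -0.8108.
So 2·log[Au⁺] = 1·log(0.00227) − log Q = -2.6440 − (-0.8108) = -1.8332; log[Au⁺] = -1.8332 / 2 = -0.9166; [Au⁺] = 10^(-0.9166) ≈ 0.12 M.

0.12 M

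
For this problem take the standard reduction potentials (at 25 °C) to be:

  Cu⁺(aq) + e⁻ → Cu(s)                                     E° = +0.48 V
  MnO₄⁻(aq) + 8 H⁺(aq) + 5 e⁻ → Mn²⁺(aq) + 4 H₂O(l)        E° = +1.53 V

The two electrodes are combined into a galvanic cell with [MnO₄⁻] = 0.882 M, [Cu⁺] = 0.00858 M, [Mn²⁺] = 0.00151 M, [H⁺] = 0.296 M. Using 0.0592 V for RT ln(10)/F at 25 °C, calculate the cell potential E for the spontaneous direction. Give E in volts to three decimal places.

MnO₄⁻/Mn²⁺ is the cathode (higher E°), Cu⁺/Cu the anode: E°cell = +1.53 − (+0.48) = +1.05 V, n = 5.
Overall: MnO₄⁻(aq) + 8 H⁺(aq) + 5 Cu(s) → Mn²⁺(aq) + 4 H₂O(l) + 5 Cu⁺(aq)
Q = [Mn²⁺]·[Cu⁺]^5 / ([MnO₄⁻]·[H⁺]^8); log Q = -8.869.
E = E° − (0.0592/n) log Q = +1.05 − (0.0592/5)(-8.869) = +1.155 V.

+1.155 V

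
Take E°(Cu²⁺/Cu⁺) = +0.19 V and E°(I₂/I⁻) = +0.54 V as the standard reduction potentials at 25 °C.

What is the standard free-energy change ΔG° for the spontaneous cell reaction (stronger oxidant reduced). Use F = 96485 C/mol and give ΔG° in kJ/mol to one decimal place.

I₂/I⁻ (E° = +0.54 V) is the cathode; Cu²⁺/Cu⁺ (E° = +0.19 V) is the anode, so E°cell = +0.35 V.
Balancing electrons gives n = 2 (lcm of 2 and 1).
ΔG° = −nFE° = −(2)(96485)(+0.35) = -67,540 J = -67.5 kJ/mol.

-67.5 kJ/mol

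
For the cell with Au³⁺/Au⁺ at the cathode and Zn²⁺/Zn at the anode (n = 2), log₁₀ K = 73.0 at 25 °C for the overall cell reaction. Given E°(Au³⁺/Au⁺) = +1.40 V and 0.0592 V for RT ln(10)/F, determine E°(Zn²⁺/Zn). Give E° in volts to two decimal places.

E°cell = (0.0592/n)·log K = (0.0592/2)(73.0) = +2.161 V.
Since Au³⁺/Au⁺ is the cathode and Zn²⁺/Zn the anode, E°cell = E°(Au³⁺/Au⁺) − E°(Zn²⁺/Zn).
So E°(Zn²⁺/Zn) = E°(Au³⁺/Au⁺) − E°cell = (+1.40) − (+2.161) = -0.76 V.

-0.76 V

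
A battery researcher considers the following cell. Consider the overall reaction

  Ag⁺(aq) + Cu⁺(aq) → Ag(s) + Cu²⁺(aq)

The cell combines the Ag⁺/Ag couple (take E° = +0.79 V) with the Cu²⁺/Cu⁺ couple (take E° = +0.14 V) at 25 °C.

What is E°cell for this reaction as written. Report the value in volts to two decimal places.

The Ag⁺/Ag couple has the higher reduction potential, so it is the cathode; Cu²⁺/Cu⁺ is oxidised at the anode.
E°cell = E°(cathode) − E°(anode) = (+0.79) − (+0.14) = +0.65 V.

+0.65 V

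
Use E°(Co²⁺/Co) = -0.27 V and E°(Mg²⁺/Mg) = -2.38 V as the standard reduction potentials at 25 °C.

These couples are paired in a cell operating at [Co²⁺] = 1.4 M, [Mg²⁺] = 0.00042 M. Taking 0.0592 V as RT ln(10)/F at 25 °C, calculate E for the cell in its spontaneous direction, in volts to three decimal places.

Co²⁺/Co is the cathode (higher E°), Mg²⁺/Mg the anode: E°cell = -0.27 − (-2.38) = +2.11 V, n = 2.
Overall: Co²⁺(aq) + Mg(s) → Co(s) + Mg²⁺(aq)
Q = [Mg²⁺] / ([Co²⁺]); log Q = -3.523.
E = E° − (0.0592/n) log Q = +2.11 − (0.0592/2)(-3.523) = +2.214 V.

+2.214 V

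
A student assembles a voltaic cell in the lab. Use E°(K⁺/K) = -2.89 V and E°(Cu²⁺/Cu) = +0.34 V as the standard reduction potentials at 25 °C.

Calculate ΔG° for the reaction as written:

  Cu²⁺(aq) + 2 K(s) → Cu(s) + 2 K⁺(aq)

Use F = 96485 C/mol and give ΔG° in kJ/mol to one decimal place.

-623.3 kJ/mol

As written, Cu²⁺/Cu is reduced (cathode) and K⁺/K is oxidised (anode), so E°cell = (+0.34) − (-2.89) = +3.23 V.
Balancing electrons gives n = 2.
ΔG° = −nFE° = −(2)(96485)(+3.23) = -623,293 J = -623.3 kJ/mol.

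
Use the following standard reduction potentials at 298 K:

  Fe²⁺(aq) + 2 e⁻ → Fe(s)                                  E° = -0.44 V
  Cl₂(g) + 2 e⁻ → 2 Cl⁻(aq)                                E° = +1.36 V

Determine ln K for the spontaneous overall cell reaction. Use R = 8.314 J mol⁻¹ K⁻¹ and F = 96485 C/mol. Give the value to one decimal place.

Cathode: Cl₂/Cl⁻; anode: Fe²⁺/Fe. E°cell = (+1.36) − (-0.44) = +1.80 V, with n = 2.
ΔG° = −nFE° = −RT ln K, so ln K = nFE°/(RT) = (2)(96485)(+1.80) / ((8.314)(298)) = 140.196.

140.2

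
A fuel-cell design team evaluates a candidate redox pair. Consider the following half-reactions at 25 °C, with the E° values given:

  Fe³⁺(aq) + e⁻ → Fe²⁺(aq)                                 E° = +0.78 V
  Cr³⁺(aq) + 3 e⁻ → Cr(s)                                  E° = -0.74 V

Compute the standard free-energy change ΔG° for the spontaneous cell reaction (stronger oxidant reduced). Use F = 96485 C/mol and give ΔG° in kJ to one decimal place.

-440.0 kJ

Fe³⁺/Fe²⁺ (E° = +0.78 V) is the cathode; Cr³⁺/Cr (E° = -0.74 V) is the anode, so E°cell = +1.52 V.
Balancing electrons gives n = 3 (lcm of 1 and 3).
ΔG° = −nFE° = −(3)(96485)(+1.52) = -439,972 J = -440.0 kJ.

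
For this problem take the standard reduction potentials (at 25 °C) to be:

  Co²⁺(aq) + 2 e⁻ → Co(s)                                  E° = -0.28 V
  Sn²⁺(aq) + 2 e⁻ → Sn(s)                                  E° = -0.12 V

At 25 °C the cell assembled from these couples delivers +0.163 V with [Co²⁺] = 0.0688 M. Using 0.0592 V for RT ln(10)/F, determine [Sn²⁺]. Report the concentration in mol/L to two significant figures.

0.087 M

Sn²⁺/Sn is the cathode, Co²⁺/Co the anode: E°cell = +0.16 V, n = 2.
Overall reaction: Sn²⁺(aq) + Co(s) → Sn(s) + Co²⁺(aq); Q = [Co²⁺]^1/[Sn²⁺]^1.
From E = E° − (0.0592/n) log Q: log Q = (E° − E)·n/0.0592 = (+0.16 − (+0.163))·2/0.0592 = -0.1014.
So 1·log[Sn²⁺] = 1·log(0.0688) − log Q = -1.1624 − (-0.1014) = -1.0610; [Sn²⁺] = 10^(-1.0610) ≈ 0.087 M.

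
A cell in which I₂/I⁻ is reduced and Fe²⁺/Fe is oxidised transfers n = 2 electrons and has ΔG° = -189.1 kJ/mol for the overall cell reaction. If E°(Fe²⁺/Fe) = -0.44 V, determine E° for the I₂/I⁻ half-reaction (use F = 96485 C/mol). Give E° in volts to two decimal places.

+0.54 V

E°cell = −ΔG°/(nF) = −(-189.1×10³)/((2)(96485)) = +0.980 V.
Since I₂/I⁻ is the cathode and Fe²⁺/Fe the anode, E°cell = E°(I₂/I⁻) − E°(Fe²⁺/Fe).
So E°(I₂/I⁻) = E°cell + E°(Fe²⁺/Fe) = +0.980 + (-0.44) = +0.54 V.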